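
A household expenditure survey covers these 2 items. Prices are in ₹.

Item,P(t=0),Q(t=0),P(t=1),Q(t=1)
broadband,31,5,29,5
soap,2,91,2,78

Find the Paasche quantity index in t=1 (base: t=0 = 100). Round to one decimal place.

92.0

Paasche quantity index uses current-period prices as weights.
ΣP(t=1)·Q(t=1) = 29×5 + 2×78 = 145 + 156 = 301
ΣP(t=1)·Q(t=0) = 29×5 + 2×91 = 145 + 182 = 327
Index = 301 / 327 × 100 = 92.0489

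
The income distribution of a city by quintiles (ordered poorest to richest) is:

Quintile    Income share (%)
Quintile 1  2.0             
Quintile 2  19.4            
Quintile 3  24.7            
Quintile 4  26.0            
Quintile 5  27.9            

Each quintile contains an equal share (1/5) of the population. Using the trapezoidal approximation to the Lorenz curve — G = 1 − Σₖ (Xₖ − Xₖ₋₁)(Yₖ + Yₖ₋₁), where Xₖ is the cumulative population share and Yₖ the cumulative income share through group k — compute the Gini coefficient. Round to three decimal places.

Cumulative income shares Yₖ: 0.0200, 0.2140, 0.4610, 0.7210, 1.0000
Σ (Xₖ−Xₖ₋₁)(Yₖ+Yₖ₋₁) = (1/5)(0.0200+0.0000) + (1/5)(0.2140+0.0200) + (1/5)(0.4610+0.2140) + (1/5)(0.7210+0.4610) + (1/5)(1.0000+0.7210)
  = 0.0040 + 0.0468 + 0.1350 + 0.2364 + 0.3442 = 0.7664
G = 1 − 0.7664 = 0.2336

0.234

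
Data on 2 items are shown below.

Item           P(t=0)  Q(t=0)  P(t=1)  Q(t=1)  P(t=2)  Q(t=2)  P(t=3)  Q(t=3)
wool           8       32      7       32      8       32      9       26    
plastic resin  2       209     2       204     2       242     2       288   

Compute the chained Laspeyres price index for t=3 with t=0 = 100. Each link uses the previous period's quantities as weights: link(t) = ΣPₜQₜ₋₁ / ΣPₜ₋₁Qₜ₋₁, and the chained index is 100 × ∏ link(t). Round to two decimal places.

Link t=0→t=1:
ΣP(t=1)Q(t=0) = 7×32 + 2×209 = 224 + 418 = 642
ΣP(t=0)Q(t=0) = 8×32 + 2×209 = 256 + 418 = 674
link = 642/674 = 0.952522
Link t=1→t=2:
ΣP(t=2)Q(t=1) = 8×32 + 2×204 = 256 + 408 = 664
ΣP(t=1)Q(t=1) = 7×32 + 2×204 = 224 + 408 = 632
link = 664/632 = 1.050633
Link t=2→t=3:
ΣP(t=3)Q(t=2) = 9×32 + 2×242 = 288 + 484 = 772
ΣP(t=2)Q(t=2) = 8×32 + 2×242 = 256 + 484 = 740
link = 772/740 = 1.043243
Chained index = 100 × 0.952522 × 1.050633 × 1.043243 = 104.4027

104.40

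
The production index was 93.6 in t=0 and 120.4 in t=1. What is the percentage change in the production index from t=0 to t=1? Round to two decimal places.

Change = (120.4 − 93.6) / 93.6 × 100
       = 26.8 / 93.6 × 100 = 28.6325%

28.63%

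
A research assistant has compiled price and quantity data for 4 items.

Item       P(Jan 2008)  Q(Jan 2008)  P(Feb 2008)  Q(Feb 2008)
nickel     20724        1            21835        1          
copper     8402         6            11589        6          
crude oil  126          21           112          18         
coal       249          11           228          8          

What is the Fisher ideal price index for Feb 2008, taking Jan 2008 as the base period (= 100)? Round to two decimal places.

126.02

Laspeyres component (base-period weights):
ΣP(Feb 2008)Q(Jan 2008) = 21835×1 + 11589×6 + 112×21 + 228×11 = 21835 + 69534 + 2352 + 2508 = 96229
ΣP(Jan 2008)Q(Jan 2008) = 20724×1 + 8402×6 + 126×21 + 249×11 = 20724 + 50412 + 2646 + 2739 = 76521
L = 96229 / 76521 × 100 = 125.7550
Paasche component (current-period weights):
ΣP(Feb 2008)Q(Feb 2008) = 21835×1 + 11589×6 + 112×18 + 228×8 = 21835 + 69534 + 2016 + 1824 = 95209
ΣP(Jan 2008)Q(Feb 2008) = 20724×1 + 8402×6 + 126×18 + 249×8 = 20724 + 50412 + 2268 + 1992 = 75396
P = 95209 / 75396 × 100 = 126.2786
Fisher = √(L × P) = √(125.7550 × 126.2786) = 126.0165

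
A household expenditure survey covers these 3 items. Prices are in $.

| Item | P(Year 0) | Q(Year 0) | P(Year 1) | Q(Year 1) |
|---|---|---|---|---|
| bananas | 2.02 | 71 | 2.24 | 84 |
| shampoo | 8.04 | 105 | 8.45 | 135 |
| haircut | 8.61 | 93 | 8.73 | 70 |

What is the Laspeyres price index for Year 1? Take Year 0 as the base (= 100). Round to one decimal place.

Laspeyres price index uses base-period quantities as weights.
ΣP(Year 1)·Q(Year 0) = 2.24×71 + 8.45×105 + 8.73×93 = 159.04 + 887.25 + 811.89 = 1858.18
ΣP(Year 0)·Q(Year 0) = 2.02×71 + 8.04×105 + 8.61×93 = 143.42 + 844.2 + 800.73 = 1788.35
Index = 1858.18 / 1788.35 × 100 = 103.9047

103.9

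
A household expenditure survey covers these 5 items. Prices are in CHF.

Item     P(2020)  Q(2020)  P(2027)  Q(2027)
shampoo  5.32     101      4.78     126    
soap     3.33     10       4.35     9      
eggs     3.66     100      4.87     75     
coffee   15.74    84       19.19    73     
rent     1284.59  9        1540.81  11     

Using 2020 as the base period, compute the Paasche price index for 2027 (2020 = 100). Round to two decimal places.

Paasche price index uses current-period quantities as weights.
ΣP(2027)·Q(2027) = 4.78×126 + 4.35×9 + 4.87×75 + 19.19×73 + 1540.81×11 = 602.28 + 39.15 + 365.25 + 1400.87 + 16948.91 = 19356.46
ΣP(2020)·Q(2027) = 5.32×126 + 3.33×9 + 3.66×75 + 15.74×73 + 1284.59×11 = 670.32 + 29.97 + 274.5 + 1149.02 + 14130.49 = 16254.3
Index = 19356.46 / 16254.3 × 100 = 119.0852

119.09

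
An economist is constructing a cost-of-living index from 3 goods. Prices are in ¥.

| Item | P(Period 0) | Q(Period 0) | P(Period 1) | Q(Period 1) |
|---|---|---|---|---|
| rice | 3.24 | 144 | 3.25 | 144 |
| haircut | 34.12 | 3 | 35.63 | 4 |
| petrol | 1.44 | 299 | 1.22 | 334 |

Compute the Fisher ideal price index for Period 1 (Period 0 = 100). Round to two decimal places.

Laspeyres component (base-period weights):
ΣP(Period 1)Q(Period 0) = 3.25×144 + 35.63×3 + 1.22×299 = 468 + 106.89 + 364.78 = 939.67
ΣP(Period 0)Q(Period 0) = 3.24×144 + 34.12×3 + 1.44×299 = 466.56 + 102.36 + 430.56 = 999.48
L = 939.67 / 999.48 × 100 = 94.0159
Paasche component (current-period weights):
ΣP(Period 1)Q(Period 1) = 3.25×144 + 35.63×4 + 1.22×334 = 468 + 142.52 + 407.48 = 1018
ΣP(Period 0)Q(Period 1) = 3.24×144 + 34.12×4 + 1.44×334 = 466.56 + 136.48 + 480.96 = 1084
P = 1018 / 1084 × 100 = 93.9114
Fisher = √(L × P) = √(94.0159 × 93.9114) = 93.9636

93.96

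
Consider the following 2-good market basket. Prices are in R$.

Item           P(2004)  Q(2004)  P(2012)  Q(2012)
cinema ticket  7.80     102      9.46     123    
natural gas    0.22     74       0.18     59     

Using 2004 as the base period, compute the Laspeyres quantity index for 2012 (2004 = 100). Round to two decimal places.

119.77

Laspeyres quantity index uses base-period prices as weights.
ΣP(2004)·Q(2012) = 7.80×123 + 0.22×59 = 959.4 + 12.98 = 972.38
ΣP(2004)·Q(2004) = 7.80×102 + 0.22×74 = 795.6 + 16.28 = 811.88
Index = 972.38 / 811.88 × 100 = 119.7689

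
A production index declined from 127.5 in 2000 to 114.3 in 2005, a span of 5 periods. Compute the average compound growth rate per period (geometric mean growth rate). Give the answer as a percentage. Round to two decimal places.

Growth factor = (114.3/127.5)^(1/5) = (0.896471)^(1/5) = 0.978379
Growth rate = 0.978379 − 1 = -0.021621 = -2.1621%

-2.16%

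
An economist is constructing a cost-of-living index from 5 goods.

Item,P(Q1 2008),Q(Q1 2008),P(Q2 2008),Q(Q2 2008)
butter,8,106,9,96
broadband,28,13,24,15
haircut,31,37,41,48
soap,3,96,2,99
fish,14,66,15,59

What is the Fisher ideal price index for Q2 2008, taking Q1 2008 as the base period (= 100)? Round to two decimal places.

111.78

Laspeyres component (base-period weights):
ΣP(Q2 2008)Q(Q1 2008) = 9×106 + 24×13 + 41×37 + 2×96 + 15×66 = 954 + 312 + 1517 + 192 + 990 = 3965
ΣP(Q1 2008)Q(Q1 2008) = 8×106 + 28×13 + 31×37 + 3×96 + 14×66 = 848 + 364 + 1147 + 288 + 924 = 3571
L = 3965 / 3571 × 100 = 111.0333
Paasche component (current-period weights):
ΣP(Q2 2008)Q(Q2 2008) = 9×96 + 24×15 + 41×48 + 2×99 + 15×59 = 864 + 360 + 1968 + 198 + 885 = 4275
ΣP(Q1 2008)Q(Q2 2008) = 8×96 + 28×15 + 31×48 + 3×99 + 14×59 = 768 + 420 + 1488 + 297 + 826 = 3799
P = 4275 / 3799 × 100 = 112.5296
Fisher = √(L × P) = √(111.0333 × 112.5296) = 111.7790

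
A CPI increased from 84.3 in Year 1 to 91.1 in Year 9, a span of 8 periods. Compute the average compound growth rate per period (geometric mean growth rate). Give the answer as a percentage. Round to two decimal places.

Growth factor = (91.1/84.3)^(1/8) = (1.080664)^(1/8) = 1.009744
Growth rate = 1.009744 − 1 = 0.009744 = 0.9744%

0.97%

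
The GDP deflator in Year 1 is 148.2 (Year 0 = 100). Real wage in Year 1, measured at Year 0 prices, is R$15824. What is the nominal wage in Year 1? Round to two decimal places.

Nominal = Real × (Index/100) = 15824 × (148.2/100)
        = 15824 × 1.482 = 23451.1680

23451.17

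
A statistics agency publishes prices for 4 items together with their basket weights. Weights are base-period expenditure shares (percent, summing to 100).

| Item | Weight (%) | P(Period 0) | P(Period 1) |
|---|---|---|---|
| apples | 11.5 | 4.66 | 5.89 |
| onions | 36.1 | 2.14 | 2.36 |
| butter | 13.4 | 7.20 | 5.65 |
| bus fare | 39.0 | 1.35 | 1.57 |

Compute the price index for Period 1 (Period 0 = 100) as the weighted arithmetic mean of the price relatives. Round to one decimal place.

apples: 11.5 × (5.89/4.66) = 11.5 × 1.263948 = 14.5354
onions: 36.1 × (2.36/2.14) = 36.1 × 1.102804 = 39.8112
butter: 13.4 × (5.65/7.20) = 13.4 × 0.784722 = 10.5153
bus fare: 39.0 × (1.57/1.35) = 39.0 × 1.162963 = 45.3556
Index = Σ wᵢ·(p₁ᵢ/p₀ᵢ) = 14.5354 + 39.8112 + 10.5153 + 45.3556 = 110.2175

110.2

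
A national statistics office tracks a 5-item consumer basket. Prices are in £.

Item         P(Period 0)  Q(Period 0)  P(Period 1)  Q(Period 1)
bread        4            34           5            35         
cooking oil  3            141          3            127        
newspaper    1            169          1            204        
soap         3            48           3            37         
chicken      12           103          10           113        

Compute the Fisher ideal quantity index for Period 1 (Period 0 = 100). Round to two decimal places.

Laspeyres component (base-period weights):
ΣP(Period 0)Q(Period 1) = 4×35 + 3×127 + 1×204 + 3×37 + 12×113 = 140 + 381 + 204 + 111 + 1356 = 2192
ΣP(Period 0)Q(Period 0) = 4×34 + 3×141 + 1×169 + 3×48 + 12×103 = 136 + 423 + 169 + 144 + 1236 = 2108
L = 2192 / 2108 × 100 = 103.9848
Paasche component (current-period weights):
ΣP(Period 1)Q(Period 1) = 5×35 + 3×127 + 1×204 + 3×37 + 10×113 = 175 + 381 + 204 + 111 + 1130 = 2001
ΣP(Period 1)Q(Period 0) = 5×34 + 3×141 + 1×169 + 3×48 + 10×103 = 170 + 423 + 169 + 144 + 1030 = 1936
P = 2001 / 1936 × 100 = 103.3574
Fisher = √(L × P) = √(103.9848 × 103.3574) = 103.6707

103.67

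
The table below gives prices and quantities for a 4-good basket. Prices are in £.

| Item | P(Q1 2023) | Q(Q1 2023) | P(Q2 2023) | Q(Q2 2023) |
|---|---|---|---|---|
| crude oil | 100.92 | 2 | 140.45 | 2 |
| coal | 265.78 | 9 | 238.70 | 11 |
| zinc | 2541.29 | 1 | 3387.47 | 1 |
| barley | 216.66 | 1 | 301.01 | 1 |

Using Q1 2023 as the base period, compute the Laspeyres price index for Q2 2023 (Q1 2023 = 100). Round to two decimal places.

Laspeyres price index uses base-period quantities as weights.
ΣP(Q2 2023)·Q(Q1 2023) = 140.45×2 + 238.70×9 + 3387.47×1 + 301.01×1 = 280.9 + 2148.3 + 3387.47 + 301.01 = 6117.68
ΣP(Q1 2023)·Q(Q1 2023) = 100.92×2 + 265.78×9 + 2541.29×1 + 216.66×1 = 201.84 + 2392.02 + 2541.29 + 216.66 = 5351.81
Index = 6117.68 / 5351.81 × 100 = 114.3105

114.31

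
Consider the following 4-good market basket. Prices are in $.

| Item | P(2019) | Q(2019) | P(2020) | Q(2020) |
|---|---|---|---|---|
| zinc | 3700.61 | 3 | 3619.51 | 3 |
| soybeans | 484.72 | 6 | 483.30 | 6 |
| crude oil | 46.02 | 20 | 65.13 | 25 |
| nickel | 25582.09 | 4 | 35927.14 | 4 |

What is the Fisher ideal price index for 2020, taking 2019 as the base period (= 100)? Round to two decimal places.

135.41

Laspeyres component (base-period weights):
ΣP(2020)Q(2019) = 3619.51×3 + 483.30×6 + 65.13×20 + 35927.14×4 = 10858.53 + 2899.8 + 1302.6 + 143708.56 = 158769.49
ΣP(2019)Q(2019) = 3700.61×3 + 484.72×6 + 46.02×20 + 25582.09×4 = 11101.83 + 2908.32 + 920.4 + 102328.36 = 117258.91
L = 158769.49 / 117258.91 × 100 = 135.4008
Paasche component (current-period weights):
ΣP(2020)Q(2020) = 3619.51×3 + 483.30×6 + 65.13×25 + 35927.14×4 = 10858.53 + 2899.8 + 1628.25 + 143708.56 = 159095.14
ΣP(2019)Q(2020) = 3700.61×3 + 484.72×6 + 46.02×25 + 25582.09×4 = 11101.83 + 2908.32 + 1150.5 + 102328.36 = 117489.01
P = 159095.14 / 117489.01 × 100 = 135.4128
Fisher = √(L × P) = √(135.4008 × 135.4128) = 135.4068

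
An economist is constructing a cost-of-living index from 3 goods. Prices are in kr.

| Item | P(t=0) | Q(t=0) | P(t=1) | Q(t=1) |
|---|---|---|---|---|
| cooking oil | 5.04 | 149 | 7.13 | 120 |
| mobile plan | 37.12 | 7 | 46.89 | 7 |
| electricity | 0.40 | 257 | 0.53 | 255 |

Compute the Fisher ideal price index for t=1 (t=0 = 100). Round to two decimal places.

Laspeyres component (base-period weights):
ΣP(t=1)Q(t=0) = 7.13×149 + 46.89×7 + 0.53×257 = 1062.37 + 328.23 + 136.21 = 1526.81
ΣP(t=0)Q(t=0) = 5.04×149 + 37.12×7 + 0.40×257 = 750.96 + 259.84 + 102.8 = 1113.6
L = 1526.81 / 1113.6 × 100 = 137.1058
Paasche component (current-period weights):
ΣP(t=1)Q(t=1) = 7.13×120 + 46.89×7 + 0.53×255 = 855.6 + 328.23 + 135.15 = 1318.98
ΣP(t=0)Q(t=1) = 5.04×120 + 37.12×7 + 0.40×255 = 604.8 + 259.84 + 102 = 966.64
P = 1318.98 / 966.64 × 100 = 136.4500
Fisher = √(L × P) = √(137.1058 × 136.4500) = 136.7775

136.78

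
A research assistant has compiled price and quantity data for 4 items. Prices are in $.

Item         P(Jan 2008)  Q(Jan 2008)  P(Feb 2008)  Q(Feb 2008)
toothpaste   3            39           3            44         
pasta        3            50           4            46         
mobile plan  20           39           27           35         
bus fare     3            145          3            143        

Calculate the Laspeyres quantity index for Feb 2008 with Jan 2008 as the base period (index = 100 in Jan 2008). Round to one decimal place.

Laspeyres quantity index uses base-period prices as weights.
ΣP(Jan 2008)·Q(Feb 2008) = 3×44 + 3×46 + 20×35 + 3×143 = 132 + 138 + 700 + 429 = 1399
ΣP(Jan 2008)·Q(Jan 2008) = 3×39 + 3×50 + 20×39 + 3×145 = 117 + 150 + 780 + 435 = 1482
Index = 1399 / 1482 × 100 = 94.3995

94.4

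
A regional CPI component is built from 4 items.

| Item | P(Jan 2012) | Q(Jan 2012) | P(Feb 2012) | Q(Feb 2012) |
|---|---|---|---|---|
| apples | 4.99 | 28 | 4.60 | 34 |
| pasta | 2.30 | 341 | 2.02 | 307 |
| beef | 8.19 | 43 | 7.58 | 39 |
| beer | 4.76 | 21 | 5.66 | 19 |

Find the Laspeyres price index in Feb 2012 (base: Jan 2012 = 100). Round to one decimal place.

91.7

Laspeyres price index uses base-period quantities as weights.
ΣP(Feb 2012)·Q(Jan 2012) = 4.60×28 + 2.02×341 + 7.58×43 + 5.66×21 = 128.8 + 688.82 + 325.94 + 118.86 = 1262.42
ΣP(Jan 2012)·Q(Jan 2012) = 4.99×28 + 2.30×341 + 8.19×43 + 4.76×21 = 139.72 + 784.3 + 352.17 + 99.96 = 1376.15
Index = 1262.42 / 1376.15 × 100 = 91.7356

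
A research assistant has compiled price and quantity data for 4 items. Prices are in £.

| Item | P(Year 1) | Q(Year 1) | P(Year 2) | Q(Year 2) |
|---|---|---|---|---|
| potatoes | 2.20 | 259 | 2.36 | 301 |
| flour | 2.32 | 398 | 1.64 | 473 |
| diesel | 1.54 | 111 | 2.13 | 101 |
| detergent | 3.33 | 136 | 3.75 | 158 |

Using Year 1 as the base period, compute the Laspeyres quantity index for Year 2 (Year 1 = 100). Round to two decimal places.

115.32

Laspeyres quantity index uses base-period prices as weights.
ΣP(Year 1)·Q(Year 2) = 2.20×301 + 2.32×473 + 1.54×101 + 3.33×158 = 662.2 + 1097.36 + 155.54 + 526.14 = 2441.24
ΣP(Year 1)·Q(Year 1) = 2.20×259 + 2.32×398 + 1.54×111 + 3.33×136 = 569.8 + 923.36 + 170.94 + 452.88 = 2116.98
Index = 2441.24 / 2116.98 × 100 = 115.3171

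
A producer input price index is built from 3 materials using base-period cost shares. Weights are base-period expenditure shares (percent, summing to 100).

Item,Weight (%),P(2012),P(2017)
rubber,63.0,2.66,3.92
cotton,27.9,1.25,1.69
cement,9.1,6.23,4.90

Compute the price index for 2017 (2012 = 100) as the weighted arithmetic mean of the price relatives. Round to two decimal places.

rubber: 63.0 × (3.92/2.66) = 63.0 × 1.473684 = 92.8421
cotton: 27.9 × (1.69/1.25) = 27.9 × 1.352000 = 37.7208
cement: 9.1 × (4.90/6.23) = 9.1 × 0.786517 = 7.1573
Index = Σ wᵢ·(p₁ᵢ/p₀ᵢ) = 92.8421 + 37.7208 + 7.1573 = 137.7202

137.72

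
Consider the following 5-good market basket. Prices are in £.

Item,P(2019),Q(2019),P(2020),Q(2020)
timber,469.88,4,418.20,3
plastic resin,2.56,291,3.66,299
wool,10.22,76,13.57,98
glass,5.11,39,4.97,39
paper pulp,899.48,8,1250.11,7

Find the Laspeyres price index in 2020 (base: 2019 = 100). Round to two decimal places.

129.34

Laspeyres price index uses base-period quantities as weights.
ΣP(2020)·Q(2019) = 418.20×4 + 3.66×291 + 13.57×76 + 4.97×39 + 1250.11×8 = 1672.8 + 1065.06 + 1031.32 + 193.83 + 10000.88 = 13963.89
ΣP(2019)·Q(2019) = 469.88×4 + 2.56×291 + 10.22×76 + 5.11×39 + 899.48×8 = 1879.52 + 744.96 + 776.72 + 199.29 + 7195.84 = 10796.33
Index = 13963.89 / 10796.33 × 100 = 129.3392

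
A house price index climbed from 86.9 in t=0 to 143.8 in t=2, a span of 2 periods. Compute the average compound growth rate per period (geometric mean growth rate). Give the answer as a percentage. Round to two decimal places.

Growth factor = (143.8/86.9)^(1/2) = (1.654776)^(1/2) = 1.286381
Growth rate = 1.286381 − 1 = 0.286381 = 28.6381%

28.64%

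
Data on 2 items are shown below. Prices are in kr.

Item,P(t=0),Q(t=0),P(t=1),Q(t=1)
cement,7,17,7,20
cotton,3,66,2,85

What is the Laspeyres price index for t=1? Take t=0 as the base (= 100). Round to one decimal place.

79.2

Laspeyres price index uses base-period quantities as weights.
ΣP(t=1)·Q(t=0) = 7×17 + 2×66 = 119 + 132 = 251
ΣP(t=0)·Q(t=0) = 7×17 + 3×66 = 119 + 198 = 317
Index = 251 / 317 × 100 = 79.1798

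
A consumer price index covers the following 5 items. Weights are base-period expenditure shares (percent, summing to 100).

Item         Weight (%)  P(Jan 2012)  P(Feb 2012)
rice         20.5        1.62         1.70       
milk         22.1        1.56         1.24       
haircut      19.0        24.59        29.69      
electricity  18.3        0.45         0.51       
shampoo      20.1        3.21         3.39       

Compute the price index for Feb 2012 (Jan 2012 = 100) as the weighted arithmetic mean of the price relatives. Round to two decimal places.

103.99

rice: 20.5 × (1.70/1.62) = 20.5 × 1.049383 = 21.5123
milk: 22.1 × (1.24/1.56) = 22.1 × 0.794872 = 17.5667
haircut: 19.0 × (29.69/24.59) = 19.0 × 1.207401 = 22.9406
electricity: 18.3 × (0.51/0.45) = 18.3 × 1.133333 = 20.7400
shampoo: 20.1 × (3.39/3.21) = 20.1 × 1.056075 = 21.2271
Index = Σ wᵢ·(p₁ᵢ/p₀ᵢ) = 21.5123 + 17.5667 + 22.9406 + 20.7400 + 21.2271 = 103.9867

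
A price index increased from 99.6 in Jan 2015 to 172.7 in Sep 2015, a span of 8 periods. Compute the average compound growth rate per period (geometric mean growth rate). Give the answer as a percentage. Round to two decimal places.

Growth factor = (172.7/99.6)^(1/8) = (1.733936)^(1/8) = 1.071221
Growth rate = 1.071221 − 1 = 0.071221 = 7.1221%

7.12%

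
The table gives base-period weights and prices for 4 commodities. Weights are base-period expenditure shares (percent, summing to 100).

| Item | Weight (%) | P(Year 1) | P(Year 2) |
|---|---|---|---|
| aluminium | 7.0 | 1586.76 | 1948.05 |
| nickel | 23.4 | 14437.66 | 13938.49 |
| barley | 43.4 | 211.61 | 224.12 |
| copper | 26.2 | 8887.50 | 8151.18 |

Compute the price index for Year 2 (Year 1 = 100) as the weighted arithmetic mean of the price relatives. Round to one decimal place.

aluminium: 7.0 × (1948.05/1586.76) = 7.0 × 1.227690 = 8.5938
nickel: 23.4 × (13938.49/14437.66) = 23.4 × 0.965426 = 22.5910
barley: 43.4 × (224.12/211.61) = 43.4 × 1.059118 = 45.9657
copper: 26.2 × (8151.18/8887.50) = 26.2 × 0.917151 = 24.0294
Index = Σ wᵢ·(p₁ᵢ/p₀ᵢ) = 8.5938 + 22.5910 + 45.9657 + 24.0294 = 101.1799

101.2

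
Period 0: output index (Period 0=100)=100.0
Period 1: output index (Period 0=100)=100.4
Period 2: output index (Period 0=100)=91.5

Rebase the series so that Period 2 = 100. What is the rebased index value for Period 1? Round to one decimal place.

109.7

Rebased(Period 1) = 100.4 / 91.5 × 100 = 109.7268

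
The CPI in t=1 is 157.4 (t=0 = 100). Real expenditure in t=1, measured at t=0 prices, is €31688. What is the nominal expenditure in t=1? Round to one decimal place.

Nominal = Real × (Index/100) = 31688 × (157.4/100)
        = 31688 × 1.574 = 49876.9120

49876.9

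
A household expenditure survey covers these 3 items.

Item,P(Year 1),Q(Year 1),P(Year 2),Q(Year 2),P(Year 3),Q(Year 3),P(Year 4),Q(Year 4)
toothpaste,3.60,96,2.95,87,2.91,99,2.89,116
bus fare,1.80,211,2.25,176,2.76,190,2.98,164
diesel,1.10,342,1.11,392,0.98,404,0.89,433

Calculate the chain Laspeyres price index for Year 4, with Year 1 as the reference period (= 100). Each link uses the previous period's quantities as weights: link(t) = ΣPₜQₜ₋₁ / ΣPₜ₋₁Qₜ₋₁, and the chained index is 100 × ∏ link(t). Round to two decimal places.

106.92

Link Year 1→Year 2:
ΣP(Year 2)Q(Year 1) = 2.95×96 + 2.25×211 + 1.11×342 = 283.2 + 474.75 + 379.62 = 1137.57
ΣP(Year 1)Q(Year 1) = 3.60×96 + 1.80×211 + 1.10×342 = 345.6 + 379.8 + 376.2 = 1101.6
link = 1137.57/1101.6 = 1.032653
Link Year 2→Year 3:
ΣP(Year 3)Q(Year 2) = 2.91×87 + 2.76×176 + 0.98×392 = 253.17 + 485.76 + 384.16 = 1123.09
ΣP(Year 2)Q(Year 2) = 2.95×87 + 2.25×176 + 1.11×392 = 256.65 + 396 + 435.12 = 1087.77
link = 1123.09/1087.77 = 1.032470
Link Year 3→Year 4:
ΣP(Year 4)Q(Year 3) = 2.89×99 + 2.98×190 + 0.89×404 = 286.11 + 566.2 + 359.56 = 1211.87
ΣP(Year 3)Q(Year 3) = 2.91×99 + 2.76×190 + 0.98×404 = 288.09 + 524.4 + 395.92 = 1208.41
link = 1211.87/1208.41 = 1.002863
Chained index = 100 × 1.032653 × 1.032470 × 1.002863 = 106.9236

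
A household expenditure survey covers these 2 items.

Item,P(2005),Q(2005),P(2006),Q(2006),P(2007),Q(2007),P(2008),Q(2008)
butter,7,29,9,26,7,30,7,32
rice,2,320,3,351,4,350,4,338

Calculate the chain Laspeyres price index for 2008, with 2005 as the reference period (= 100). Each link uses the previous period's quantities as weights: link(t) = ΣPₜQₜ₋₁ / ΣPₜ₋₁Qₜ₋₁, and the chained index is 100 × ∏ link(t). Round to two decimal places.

178.49

Link 2005→2006:
ΣP(2006)Q(2005) = 9×29 + 3×320 = 261 + 960 = 1221
ΣP(2005)Q(2005) = 7×29 + 2×320 = 203 + 640 = 843
link = 1221/843 = 1.448399
Link 2006→2007:
ΣP(2007)Q(2006) = 7×26 + 4×351 = 182 + 1404 = 1586
ΣP(2006)Q(2006) = 9×26 + 3×351 = 234 + 1053 = 1287
link = 1586/1287 = 1.232323
Link 2007→2008:
ΣP(2008)Q(2007) = 7×30 + 4×350 = 210 + 1400 = 1610
ΣP(2007)Q(2007) = 7×30 + 4×350 = 210 + 1400 = 1610
link = 1610/1610 = 1.000000
Chained index = 100 × 1.448399 × 1.232323 × 1.000000 = 178.4895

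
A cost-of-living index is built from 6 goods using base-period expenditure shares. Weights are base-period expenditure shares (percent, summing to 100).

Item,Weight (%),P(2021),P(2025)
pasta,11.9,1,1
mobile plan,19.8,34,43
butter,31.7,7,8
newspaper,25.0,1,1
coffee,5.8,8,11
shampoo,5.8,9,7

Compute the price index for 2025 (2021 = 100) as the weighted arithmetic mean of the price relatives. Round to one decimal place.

110.7

pasta: 11.9 × (1/1) = 11.9 × 1.000000 = 11.9000
mobile plan: 19.8 × (43/34) = 19.8 × 1.264706 = 25.0412
butter: 31.7 × (8/7) = 31.7 × 1.142857 = 36.2286
newspaper: 25.0 × (1/1) = 25.0 × 1.000000 = 25.0000
coffee: 5.8 × (11/8) = 5.8 × 1.375000 = 7.9750
shampoo: 5.8 × (7/9) = 5.8 × 0.777778 = 4.5111
Index = Σ wᵢ·(p₁ᵢ/p₀ᵢ) = 11.9000 + 25.0412 + 36.2286 + 25.0000 + 7.9750 + 4.5111 = 110.6559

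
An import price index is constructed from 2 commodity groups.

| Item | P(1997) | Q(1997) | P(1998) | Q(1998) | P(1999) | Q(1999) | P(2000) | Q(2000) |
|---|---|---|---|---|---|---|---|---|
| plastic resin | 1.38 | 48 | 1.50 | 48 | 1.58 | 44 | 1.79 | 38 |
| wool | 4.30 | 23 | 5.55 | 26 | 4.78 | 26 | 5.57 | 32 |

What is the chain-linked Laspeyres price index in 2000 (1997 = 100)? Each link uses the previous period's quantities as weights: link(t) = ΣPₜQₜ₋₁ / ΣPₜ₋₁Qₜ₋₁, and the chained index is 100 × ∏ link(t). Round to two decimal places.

129.04

Link 1997→1998:
ΣP(1998)Q(1997) = 1.50×48 + 5.55×23 = 72 + 127.65 = 199.65
ΣP(1997)Q(1997) = 1.38×48 + 4.30×23 = 66.24 + 98.9 = 165.14
link = 199.65/165.14 = 1.208974
Link 1998→1999:
ΣP(1999)Q(1998) = 1.58×48 + 4.78×26 = 75.84 + 124.28 = 200.12
ΣP(1998)Q(1998) = 1.50×48 + 5.55×26 = 72 + 144.3 = 216.3
link = 200.12/216.3 = 0.925196
Link 1999→2000:
ΣP(2000)Q(1999) = 1.79×44 + 5.57×26 = 78.76 + 144.82 = 223.58
ΣP(1999)Q(1999) = 1.58×44 + 4.78×26 = 69.52 + 124.28 = 193.8
link = 223.58/193.8 = 1.153664
Chained index = 100 × 1.208974 × 0.925196 × 1.153664 = 129.0417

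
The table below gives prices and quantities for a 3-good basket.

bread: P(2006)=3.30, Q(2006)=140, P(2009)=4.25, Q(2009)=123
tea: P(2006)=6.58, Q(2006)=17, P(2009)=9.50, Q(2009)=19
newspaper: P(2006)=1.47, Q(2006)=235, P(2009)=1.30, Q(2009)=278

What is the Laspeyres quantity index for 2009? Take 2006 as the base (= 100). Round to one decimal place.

102.2

Laspeyres quantity index uses base-period prices as weights.
ΣP(2006)·Q(2009) = 3.30×123 + 6.58×19 + 1.47×278 = 405.9 + 125.02 + 408.66 = 939.58
ΣP(2006)·Q(2006) = 3.30×140 + 6.58×17 + 1.47×235 = 462 + 111.86 + 345.45 = 919.31
Index = 939.58 / 919.31 × 100 = 102.2049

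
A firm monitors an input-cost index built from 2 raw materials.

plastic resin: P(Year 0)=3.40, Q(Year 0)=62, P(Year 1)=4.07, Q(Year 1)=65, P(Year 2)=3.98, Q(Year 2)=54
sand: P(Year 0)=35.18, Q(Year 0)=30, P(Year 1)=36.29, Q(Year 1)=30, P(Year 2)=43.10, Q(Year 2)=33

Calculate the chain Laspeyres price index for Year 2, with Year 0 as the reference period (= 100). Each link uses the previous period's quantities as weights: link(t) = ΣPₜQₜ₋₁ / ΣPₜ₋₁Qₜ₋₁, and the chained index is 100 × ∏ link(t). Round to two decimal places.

Link Year 0→Year 1:
ΣP(Year 1)Q(Year 0) = 4.07×62 + 36.29×30 = 252.34 + 1088.7 = 1341.04
ΣP(Year 0)Q(Year 0) = 3.40×62 + 35.18×30 = 210.8 + 1055.4 = 1266.2
link = 1341.04/1266.2 = 1.059106
Link Year 1→Year 2:
ΣP(Year 2)Q(Year 1) = 3.98×65 + 43.10×30 = 258.7 + 1293 = 1551.7
ΣP(Year 1)Q(Year 1) = 4.07×65 + 36.29×30 = 264.55 + 1088.7 = 1353.25
link = 1551.7/1353.25 = 1.146647
Chained index = 100 × 1.059106 × 1.146647 = 121.4421

121.44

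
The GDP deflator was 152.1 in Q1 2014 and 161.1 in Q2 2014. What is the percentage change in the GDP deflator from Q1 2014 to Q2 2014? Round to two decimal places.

5.92%

Change = (161.1 − 152.1) / 152.1 × 100
       = 9.0 / 152.1 × 100 = 5.9172%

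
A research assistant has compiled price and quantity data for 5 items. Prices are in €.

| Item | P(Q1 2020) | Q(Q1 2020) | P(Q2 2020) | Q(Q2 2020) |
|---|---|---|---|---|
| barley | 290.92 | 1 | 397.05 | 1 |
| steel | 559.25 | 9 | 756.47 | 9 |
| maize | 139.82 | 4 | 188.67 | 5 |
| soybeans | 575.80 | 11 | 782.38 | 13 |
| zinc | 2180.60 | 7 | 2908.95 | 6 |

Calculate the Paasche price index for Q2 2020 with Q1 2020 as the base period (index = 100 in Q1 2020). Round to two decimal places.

Paasche price index uses current-period quantities as weights.
ΣP(Q2 2020)·Q(Q2 2020) = 397.05×1 + 756.47×9 + 188.67×5 + 782.38×13 + 2908.95×6 = 397.05 + 6808.23 + 943.35 + 10170.94 + 17453.7 = 35773.27
ΣP(Q1 2020)·Q(Q2 2020) = 290.92×1 + 559.25×9 + 139.82×5 + 575.80×13 + 2180.60×6 = 290.92 + 5033.25 + 699.1 + 7485.4 + 13083.6 = 26592.27
Index = 35773.27 / 26592.27 × 100 = 134.5251

134.53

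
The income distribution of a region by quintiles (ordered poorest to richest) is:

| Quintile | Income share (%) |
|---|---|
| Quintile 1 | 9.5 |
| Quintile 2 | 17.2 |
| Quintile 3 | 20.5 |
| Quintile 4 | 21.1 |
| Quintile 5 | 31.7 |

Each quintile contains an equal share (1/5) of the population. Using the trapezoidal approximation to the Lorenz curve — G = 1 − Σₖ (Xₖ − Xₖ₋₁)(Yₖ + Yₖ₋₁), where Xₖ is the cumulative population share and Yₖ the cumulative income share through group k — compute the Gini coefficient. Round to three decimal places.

0.193

Cumulative income shares Yₖ: 0.0950, 0.2670, 0.4720, 0.6830, 1.0000
Σ (Xₖ−Xₖ₋₁)(Yₖ+Yₖ₋₁) = (1/5)(0.0950+0.0000) + (1/5)(0.2670+0.0950) + (1/5)(0.4720+0.2670) + (1/5)(0.6830+0.4720) + (1/5)(1.0000+0.6830)
  = 0.0190 + 0.0724 + 0.1478 + 0.2310 + 0.3366 = 0.8068
G = 1 − 0.8068 = 0.1932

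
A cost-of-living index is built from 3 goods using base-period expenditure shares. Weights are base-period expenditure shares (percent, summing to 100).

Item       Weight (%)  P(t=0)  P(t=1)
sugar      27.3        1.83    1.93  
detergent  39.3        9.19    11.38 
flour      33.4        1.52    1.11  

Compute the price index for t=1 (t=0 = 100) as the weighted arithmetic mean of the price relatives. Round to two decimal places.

101.85

sugar: 27.3 × (1.93/1.83) = 27.3 × 1.054645 = 28.7918
detergent: 39.3 × (11.38/9.19) = 39.3 × 1.238303 = 48.6653
flour: 33.4 × (1.11/1.52) = 33.4 × 0.730263 = 24.3908
Index = Σ wᵢ·(p₁ᵢ/p₀ᵢ) = 28.7918 + 48.6653 + 24.3908 = 101.8479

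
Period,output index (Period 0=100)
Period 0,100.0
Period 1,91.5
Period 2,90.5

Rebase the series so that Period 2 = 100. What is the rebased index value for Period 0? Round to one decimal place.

Rebased(Period 0) = 100.0 / 90.5 × 100 = 110.4972

110.5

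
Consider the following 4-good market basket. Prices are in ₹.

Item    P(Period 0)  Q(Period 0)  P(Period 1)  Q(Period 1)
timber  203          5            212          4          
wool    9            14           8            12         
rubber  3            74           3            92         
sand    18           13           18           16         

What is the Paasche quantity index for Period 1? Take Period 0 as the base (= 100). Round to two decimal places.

92.63

Paasche quantity index uses current-period prices as weights.
ΣP(Period 1)·Q(Period 1) = 212×4 + 8×12 + 3×92 + 18×16 = 848 + 96 + 276 + 288 = 1508
ΣP(Period 1)·Q(Period 0) = 212×5 + 8×14 + 3×74 + 18×13 = 1060 + 112 + 222 + 234 = 1628
Index = 1508 / 1628 × 100 = 92.6290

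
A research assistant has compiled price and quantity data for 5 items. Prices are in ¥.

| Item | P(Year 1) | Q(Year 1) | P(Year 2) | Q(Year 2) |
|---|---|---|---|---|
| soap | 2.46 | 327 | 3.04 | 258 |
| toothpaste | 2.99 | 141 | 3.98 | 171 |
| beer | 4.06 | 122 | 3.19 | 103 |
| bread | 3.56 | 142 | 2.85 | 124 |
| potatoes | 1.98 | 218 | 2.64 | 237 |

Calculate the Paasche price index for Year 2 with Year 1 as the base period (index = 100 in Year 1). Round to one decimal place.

112.0

Paasche price index uses current-period quantities as weights.
ΣP(Year 2)·Q(Year 2) = 3.04×258 + 3.98×171 + 3.19×103 + 2.85×124 + 2.64×237 = 784.32 + 680.58 + 328.57 + 353.4 + 625.68 = 2772.55
ΣP(Year 1)·Q(Year 2) = 2.46×258 + 2.99×171 + 4.06×103 + 3.56×124 + 1.98×237 = 634.68 + 511.29 + 418.18 + 441.44 + 469.26 = 2474.85
Index = 2772.55 / 2474.85 × 100 = 112.0290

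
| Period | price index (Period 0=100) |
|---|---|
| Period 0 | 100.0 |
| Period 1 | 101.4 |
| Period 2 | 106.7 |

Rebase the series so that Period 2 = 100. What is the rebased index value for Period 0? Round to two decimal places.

Rebased(Period 0) = 100.0 / 106.7 × 100 = 93.7207

93.72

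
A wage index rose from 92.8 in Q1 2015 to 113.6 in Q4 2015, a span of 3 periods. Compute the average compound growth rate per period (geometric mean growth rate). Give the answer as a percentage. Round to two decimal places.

Growth factor = (113.6/92.8)^(1/3) = (1.224138)^(1/3) = 1.069736
Growth rate = 1.069736 − 1 = 0.069736 = 6.9736%

6.97%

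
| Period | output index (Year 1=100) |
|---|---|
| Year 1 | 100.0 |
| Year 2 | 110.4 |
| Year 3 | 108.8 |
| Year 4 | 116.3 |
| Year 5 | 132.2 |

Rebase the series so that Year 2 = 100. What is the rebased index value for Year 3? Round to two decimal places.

98.55

Rebased(Year 3) = 108.8 / 110.4 × 100 = 98.5507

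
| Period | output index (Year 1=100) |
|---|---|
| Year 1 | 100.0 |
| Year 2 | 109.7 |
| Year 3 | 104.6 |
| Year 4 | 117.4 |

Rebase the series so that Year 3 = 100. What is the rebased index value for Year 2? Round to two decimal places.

Rebased(Year 2) = 109.7 / 104.6 × 100 = 104.8757

104.88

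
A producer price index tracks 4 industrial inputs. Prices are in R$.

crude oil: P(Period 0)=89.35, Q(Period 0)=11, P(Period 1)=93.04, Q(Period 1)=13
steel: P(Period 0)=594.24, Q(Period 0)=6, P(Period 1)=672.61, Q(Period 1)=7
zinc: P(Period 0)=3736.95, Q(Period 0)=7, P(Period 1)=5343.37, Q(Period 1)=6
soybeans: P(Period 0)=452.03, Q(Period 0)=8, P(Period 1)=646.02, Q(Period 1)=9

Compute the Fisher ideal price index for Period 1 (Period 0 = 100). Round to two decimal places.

Laspeyres component (base-period weights):
ΣP(Period 1)Q(Period 0) = 93.04×11 + 672.61×6 + 5343.37×7 + 646.02×8 = 1023.44 + 4035.66 + 37403.59 + 5168.16 = 47630.85
ΣP(Period 0)Q(Period 0) = 89.35×11 + 594.24×6 + 3736.95×7 + 452.03×8 = 982.85 + 3565.44 + 26158.65 + 3616.24 = 34323.18
L = 47630.85 / 34323.18 × 100 = 138.7717
Paasche component (current-period weights):
ΣP(Period 1)Q(Period 1) = 93.04×13 + 672.61×7 + 5343.37×6 + 646.02×9 = 1209.52 + 4708.27 + 32060.22 + 5814.18 = 43792.19
ΣP(Period 0)Q(Period 1) = 89.35×13 + 594.24×7 + 3736.95×6 + 452.03×9 = 1161.55 + 4159.68 + 22421.7 + 4068.27 = 31811.2
P = 43792.19 / 31811.2 × 100 = 137.6628
Fisher = √(L × P) = √(138.7717 × 137.6628) = 138.2161

138.22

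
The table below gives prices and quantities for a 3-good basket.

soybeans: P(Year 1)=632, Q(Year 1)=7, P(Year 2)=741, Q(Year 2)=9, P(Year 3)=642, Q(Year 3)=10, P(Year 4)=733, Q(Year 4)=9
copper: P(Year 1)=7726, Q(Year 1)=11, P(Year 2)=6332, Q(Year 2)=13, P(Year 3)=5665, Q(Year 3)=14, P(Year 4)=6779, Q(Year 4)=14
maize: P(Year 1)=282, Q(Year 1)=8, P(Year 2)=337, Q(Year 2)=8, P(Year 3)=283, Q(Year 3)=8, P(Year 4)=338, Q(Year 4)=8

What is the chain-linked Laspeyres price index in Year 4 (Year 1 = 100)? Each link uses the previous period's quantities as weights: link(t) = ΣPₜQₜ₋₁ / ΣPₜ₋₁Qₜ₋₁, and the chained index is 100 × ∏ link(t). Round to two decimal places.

Link Year 1→Year 2:
ΣP(Year 2)Q(Year 1) = 741×7 + 6332×11 + 337×8 = 5187 + 69652 + 2696 = 77535
ΣP(Year 1)Q(Year 1) = 632×7 + 7726×11 + 282×8 = 4424 + 84986 + 2256 = 91666
link = 77535/91666 = 0.845843
Link Year 2→Year 3:
ΣP(Year 3)Q(Year 2) = 642×9 + 5665×13 + 283×8 = 5778 + 73645 + 2264 = 81687
ΣP(Year 2)Q(Year 2) = 741×9 + 6332×13 + 337×8 = 6669 + 82316 + 2696 = 91681
link = 81687/91681 = 0.890992
Link Year 3→Year 4:
ΣP(Year 4)Q(Year 3) = 733×10 + 6779×14 + 338×8 = 7330 + 94906 + 2704 = 104940
ΣP(Year 3)Q(Year 3) = 642×10 + 5665×14 + 283×8 = 6420 + 79310 + 2264 = 87994
link = 104940/87994 = 1.192581
Chained index = 100 × 0.845843 × 0.890992 × 1.192581 = 89.8775

89.88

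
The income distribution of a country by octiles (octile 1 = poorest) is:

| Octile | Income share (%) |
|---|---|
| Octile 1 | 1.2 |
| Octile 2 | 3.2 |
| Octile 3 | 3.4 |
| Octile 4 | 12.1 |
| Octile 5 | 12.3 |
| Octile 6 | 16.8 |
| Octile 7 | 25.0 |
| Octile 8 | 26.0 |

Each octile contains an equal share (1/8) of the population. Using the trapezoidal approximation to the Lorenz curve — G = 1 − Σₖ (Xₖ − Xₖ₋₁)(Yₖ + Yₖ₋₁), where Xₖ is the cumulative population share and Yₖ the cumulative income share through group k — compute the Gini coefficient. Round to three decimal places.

Cumulative income shares Yₖ: 0.0120, 0.0440, 0.0780, 0.1990, 0.3220, 0.4900, 0.7400, 1.0000
Σ (Xₖ−Xₖ₋₁)(Yₖ+Yₖ₋₁) = (1/8)(0.0120+0.0000) + (1/8)(0.0440+0.0120) + (1/8)(0.0780+0.0440) + (1/8)(0.1990+0.0780) + (1/8)(0.3220+0.1990) + (1/8)(0.4900+0.3220) + (1/8)(0.7400+0.4900) + (1/8)(1.0000+0.7400)
  = 0.0015 + 0.0070 + 0.0152 + 0.0346 + 0.0651 + 0.1015 + 0.1537 + 0.2175 = 0.5963
G = 1 − 0.5963 = 0.4037

0.404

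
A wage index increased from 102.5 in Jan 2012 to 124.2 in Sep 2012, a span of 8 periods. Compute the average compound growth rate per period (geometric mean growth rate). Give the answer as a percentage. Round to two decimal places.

2.43%

Growth factor = (124.2/102.5)^(1/8) = (1.211707)^(1/8) = 1.024294
Growth rate = 1.024294 − 1 = 0.024294 = 2.4294%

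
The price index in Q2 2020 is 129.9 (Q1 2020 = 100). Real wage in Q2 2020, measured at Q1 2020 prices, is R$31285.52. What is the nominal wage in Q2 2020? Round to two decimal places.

40639.89

Nominal = Real × (Index/100) = 31285.52 × (129.9/100)
        = 31285.52 × 1.299 = 40639.8905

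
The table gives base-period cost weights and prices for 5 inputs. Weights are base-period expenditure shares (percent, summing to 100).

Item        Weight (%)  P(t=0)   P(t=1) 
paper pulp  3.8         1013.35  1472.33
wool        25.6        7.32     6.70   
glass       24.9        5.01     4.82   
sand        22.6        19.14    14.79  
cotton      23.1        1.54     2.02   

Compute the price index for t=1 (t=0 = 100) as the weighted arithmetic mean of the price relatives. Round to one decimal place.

paper pulp: 3.8 × (1472.33/1013.35) = 3.8 × 1.452933 = 5.5211
wool: 25.6 × (6.70/7.32) = 25.6 × 0.915301 = 23.4317
glass: 24.9 × (4.82/5.01) = 24.9 × 0.962076 = 23.9557
sand: 22.6 × (14.79/19.14) = 22.6 × 0.772727 = 17.4636
cotton: 23.1 × (2.02/1.54) = 23.1 × 1.311688 = 30.3000
Index = Σ wᵢ·(p₁ᵢ/p₀ᵢ) = 5.5211 + 23.4317 + 23.9557 + 17.4636 + 30.3000 = 100.6722

100.7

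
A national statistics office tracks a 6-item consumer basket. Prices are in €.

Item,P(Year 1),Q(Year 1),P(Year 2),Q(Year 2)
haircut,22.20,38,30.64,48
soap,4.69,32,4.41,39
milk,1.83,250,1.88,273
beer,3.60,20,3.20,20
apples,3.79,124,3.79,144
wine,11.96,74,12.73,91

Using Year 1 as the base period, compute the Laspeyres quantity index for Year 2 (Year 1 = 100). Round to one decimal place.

120.0

Laspeyres quantity index uses base-period prices as weights.
ΣP(Year 1)·Q(Year 2) = 22.20×48 + 4.69×39 + 1.83×273 + 3.60×20 + 3.79×144 + 11.96×91 = 1065.6 + 182.91 + 499.59 + 72 + 545.76 + 1088.36 = 3454.22
ΣP(Year 1)·Q(Year 1) = 22.20×38 + 4.69×32 + 1.83×250 + 3.60×20 + 3.79×124 + 11.96×74 = 843.6 + 150.08 + 457.5 + 72 + 469.96 + 885.04 = 2878.18
Index = 3454.22 / 2878.18 × 100 = 120.0140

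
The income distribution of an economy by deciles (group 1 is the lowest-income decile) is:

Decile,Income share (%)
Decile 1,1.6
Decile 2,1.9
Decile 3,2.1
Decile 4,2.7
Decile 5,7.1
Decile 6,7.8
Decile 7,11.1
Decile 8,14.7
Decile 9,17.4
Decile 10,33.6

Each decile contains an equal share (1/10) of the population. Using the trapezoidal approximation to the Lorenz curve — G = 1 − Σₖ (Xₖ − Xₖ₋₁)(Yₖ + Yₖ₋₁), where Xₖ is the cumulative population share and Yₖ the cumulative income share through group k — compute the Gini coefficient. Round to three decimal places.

0.485

Cumulative income shares Yₖ: 0.0160, 0.0350, 0.0560, 0.0830, 0.1540, 0.2320, 0.3430, 0.4900, 0.6640, 1.0000
Σ (Xₖ−Xₖ₋₁)(Yₖ+Yₖ₋₁) = (1/10)(0.0160+0.0000) + (1/10)(0.0350+0.0160) + (1/10)(0.0560+0.0350) + (1/10)(0.0830+0.0560) + (1/10)(0.1540+0.0830) + (1/10)(0.2320+0.1540) + (1/10)(0.3430+0.2320) + (1/10)(0.4900+0.3430) + (1/10)(0.6640+0.4900) + (1/10)(1.0000+0.6640)
  = 0.0016 + 0.0051 + 0.0091 + 0.0139 + 0.0237 + 0.0386 + 0.0575 + 0.0833 + 0.1154 + 0.1664 = 0.5146
G = 1 − 0.5146 = 0.4854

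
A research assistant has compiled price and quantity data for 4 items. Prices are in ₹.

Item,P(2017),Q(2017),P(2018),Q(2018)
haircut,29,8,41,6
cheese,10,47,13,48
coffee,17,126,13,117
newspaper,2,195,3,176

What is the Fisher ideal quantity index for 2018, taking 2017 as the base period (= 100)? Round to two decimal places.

92.46

Laspeyres component (base-period weights):
ΣP(2017)Q(2018) = 29×6 + 10×48 + 17×117 + 2×176 = 174 + 480 + 1989 + 352 = 2995
ΣP(2017)Q(2017) = 29×8 + 10×47 + 17×126 + 2×195 = 232 + 470 + 2142 + 390 = 3234
L = 2995 / 3234 × 100 = 92.6098
Paasche component (current-period weights):
ΣP(2018)Q(2018) = 41×6 + 13×48 + 13×117 + 3×176 = 246 + 624 + 1521 + 528 = 2919
ΣP(2018)Q(2017) = 41×8 + 13×47 + 13×126 + 3×195 = 328 + 611 + 1638 + 585 = 3162
P = 2919 / 3162 × 100 = 92.3150
Fisher = √(L × P) = √(92.6098 × 92.3150) = 92.4623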